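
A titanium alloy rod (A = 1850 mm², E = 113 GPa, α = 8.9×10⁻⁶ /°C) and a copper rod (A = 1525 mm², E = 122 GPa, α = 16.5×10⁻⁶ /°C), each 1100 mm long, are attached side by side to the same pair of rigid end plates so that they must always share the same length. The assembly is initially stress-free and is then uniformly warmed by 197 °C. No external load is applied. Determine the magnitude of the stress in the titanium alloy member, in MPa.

Equilibrium of a rigid end plate with no external load gives equal and opposite internal forces ±P in the two members. Since α_{copper} > α_{titanium alloy}, heating drives the copper into compression and the titanium alloy into tension.
Setting the final lengths equal and cancelling L: (α₁ − α₂)ΔT = P/(A₁E₁) + P/(A₂E₂).
|α₁ − α₂|·ΔT = 7.6×10⁻⁶ × 197 = 0.001497.
1/(A₁E₁) + 1/(A₂E₂) = 1/(1850×113×10³) + 1/(1525×122×10³) = 1.016×10⁻⁸ N⁻¹.
P = 0.001497 / 1.016×10⁻⁸ = 147400 N = 147.4 kN.
σ_{titanium alloy} = P/A₁ = 147400/1850 = 79.67 MPa, tensile.

σ ≈ 79.7 MPa (tensile)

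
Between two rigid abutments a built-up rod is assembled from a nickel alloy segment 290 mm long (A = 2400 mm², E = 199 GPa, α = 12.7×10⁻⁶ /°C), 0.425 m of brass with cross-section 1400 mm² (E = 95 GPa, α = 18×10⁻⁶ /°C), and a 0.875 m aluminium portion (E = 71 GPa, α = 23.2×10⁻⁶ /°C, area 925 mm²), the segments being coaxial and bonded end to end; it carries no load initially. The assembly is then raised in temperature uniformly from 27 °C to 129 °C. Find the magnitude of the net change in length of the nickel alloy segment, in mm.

Free thermal expansion of the whole bar: Σ αᵢΔT Lᵢ = 12.7×10⁻⁶×102×290 + 18×10⁻⁶×102×425 + 23.2×10⁻⁶×102×875 = 3.227 mm.
The walls prevent any net length change, so an axial force P (same in every segment) develops. Compatibility: P · Σ Lᵢ/(AᵢEᵢ) = δ_free.
The series flexibility is Σ Lᵢ/(AᵢEᵢ) = 290/(2400×199×10³) + 425/(1400×95×10³) + 875/(925×71×10³) = 1.713×10⁻⁵ mm/N.
Hence P = δ_free / Σ(L/AE) = 3.227/1.713×10⁻⁵ = 188.4 kN (compressive).
For the nickel alloy segment, free thermal change = 12.7×10⁻⁶×102×290 = 0.3757 mm and elastic change from P = 188400×290/(2400×199×10³) = 0.1144 mm; these oppose, so the net change is 0.261 mm (segment lengthens).

|ΔL| ≈ 0.261 mm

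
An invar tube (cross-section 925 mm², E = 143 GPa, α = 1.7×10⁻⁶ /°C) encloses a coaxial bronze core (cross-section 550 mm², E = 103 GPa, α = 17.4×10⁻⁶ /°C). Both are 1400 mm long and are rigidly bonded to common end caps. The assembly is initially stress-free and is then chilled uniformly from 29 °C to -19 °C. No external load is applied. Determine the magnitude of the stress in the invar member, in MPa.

σ ≈ 32.3 MPa (compressive)

Equilibrium of a rigid end plate with no external load gives equal and opposite internal forces ±P in the two members. Since α_{bronze} > α_{invar}, cooling drives the bronze into tension and the invar into compression.
Compatibility of the two members (thermal + elastic change equal): (α₁ − α₂)ΔT = P·[1/(A₁E₁) + 1/(A₂E₂)].
|α₁ − α₂|·ΔT = 15.7×10⁻⁶ × 48 = 0.0007536.
1/(A₁E₁) + 1/(A₂E₂) = 1/(925×143×10³) + 1/(550×103×10³) = 2.521×10⁻⁸ N⁻¹.
So P = 0.0007536 / 2.521×10⁻⁸ = 29.89 kN.
σ_{invar} = P/A₁ = 29890/925 = 32.31 MPa, compressive.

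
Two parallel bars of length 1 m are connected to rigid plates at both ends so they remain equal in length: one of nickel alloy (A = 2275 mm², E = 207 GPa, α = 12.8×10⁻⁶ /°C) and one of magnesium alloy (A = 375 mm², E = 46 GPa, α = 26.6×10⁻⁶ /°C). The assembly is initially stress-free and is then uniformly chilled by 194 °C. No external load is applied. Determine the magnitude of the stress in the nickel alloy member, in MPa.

Both members must finish at the same length. With the larger α, the magnesium alloy tends to over-contract; the plates restrain it, putting the magnesium alloy in tension and the nickel alloy in compression. With no external load the two internal forces are equal and opposite, magnitude P.
Setting the final lengths equal and cancelling L: (α₁ − α₂)ΔT = P/(A₁E₁) + P/(A₂E₂).
|α₁ − α₂|·ΔT = 13.8×10⁻⁶ × 194 = 0.002677.
1/(A₁E₁) + 1/(A₂E₂) = 1/(2275×207×10³) + 1/(375×46×10³) = 6.009×10⁻⁸ N⁻¹.
P = 0.002677 / 6.009×10⁻⁸ = 44550 N = 44.55 kN.
σ_{nickel alloy} = P/A₁ = 44550/2275 = 19.58 MPa, compressive.

σ ≈ 19.6 MPa (compressive)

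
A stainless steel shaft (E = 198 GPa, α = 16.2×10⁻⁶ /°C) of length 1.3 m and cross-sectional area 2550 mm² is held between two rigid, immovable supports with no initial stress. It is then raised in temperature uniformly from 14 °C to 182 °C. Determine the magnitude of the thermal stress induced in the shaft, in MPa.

The supports are rigid, so the total axial strain is zero. The restrained thermal strain is ε = αΔT = 16.2×10⁻⁶ × 168 = 2721.6×10⁻⁶.
σ = EαΔT = 198×10³ × 16.2×10⁻⁶ × 168 = 538.9 MPa (compressive; the shaft is trying to expand).

σ ≈ 539 MPa (compressive)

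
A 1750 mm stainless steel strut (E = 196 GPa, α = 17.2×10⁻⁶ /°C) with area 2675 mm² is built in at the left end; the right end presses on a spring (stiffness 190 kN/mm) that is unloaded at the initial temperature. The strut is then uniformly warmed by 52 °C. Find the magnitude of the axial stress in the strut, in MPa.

Free thermal expansion: δ_free = αΔT L = 17.2×10⁻⁶ × 52 × 1750 = 1.565 mm.
Let P be the compressive force at the spring. The strut shortens elastically by PL/(AE) and the spring compresses by P/k; together these equal δ_free.
So P = δ_free / [L/(AE) + 1/k] = 1.565 / [ 1750/(2675×196×10³) + 1/(190×10³) ].
P = 1.565 / 8.601×10⁻⁶ = 182000 N.
σ = P/A = 182000/2675 = 68.03 MPa.

σ ≈ 68 MPa (compressive)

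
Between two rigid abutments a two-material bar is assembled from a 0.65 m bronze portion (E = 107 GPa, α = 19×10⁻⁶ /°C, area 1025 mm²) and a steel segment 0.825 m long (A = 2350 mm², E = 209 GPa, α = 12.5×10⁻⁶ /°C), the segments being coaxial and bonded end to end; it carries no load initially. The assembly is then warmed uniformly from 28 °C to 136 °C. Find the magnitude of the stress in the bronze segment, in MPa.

If the supports were absent, the total length change would be Σ αᵢΔT Lᵢ = 19×10⁻⁶×108×650 + 12.5×10⁻⁶×108×825 = 2.448 mm.
The walls prevent any net length change, so an axial force P (same in every segment) develops. Compatibility: P · Σ Lᵢ/(AᵢEᵢ) = δ_free.
The series flexibility is Σ Lᵢ/(AᵢEᵢ) = 650/(1025×107×10³) + 825/(2350×209×10³) = 7.606×10⁻⁶ mm/N.
So P = 2.448 / 7.606×10⁻⁶ = 321.8 kN, compressive.
σ_{bronze} = P / A = 321800 / 1025 = 313.9 MPa.

σ ≈ 314 MPa (compressive)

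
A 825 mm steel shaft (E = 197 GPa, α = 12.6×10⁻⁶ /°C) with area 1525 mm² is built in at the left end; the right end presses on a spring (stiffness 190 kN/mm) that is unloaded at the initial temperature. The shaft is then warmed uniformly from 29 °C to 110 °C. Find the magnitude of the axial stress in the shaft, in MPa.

σ ≈ 68.9 MPa (compressive)

Free thermal expansion: δ_free = αΔT L = 12.6×10⁻⁶ × 81 × 825 = 0.842 mm.
Let P be the compressive force at the spring. The shaft shortens elastically by PL/(AE) and the spring compresses by P/k; together these equal δ_free.
So P = δ_free / [L/(AE) + 1/k] = 0.842 / [ 825/(1525×197×10³) + 1/(190×10³) ].
P = 0.842 / 8.009×10⁻⁶ = 105100 N.
σ = P/A = 105100/1525 = 68.94 MPa.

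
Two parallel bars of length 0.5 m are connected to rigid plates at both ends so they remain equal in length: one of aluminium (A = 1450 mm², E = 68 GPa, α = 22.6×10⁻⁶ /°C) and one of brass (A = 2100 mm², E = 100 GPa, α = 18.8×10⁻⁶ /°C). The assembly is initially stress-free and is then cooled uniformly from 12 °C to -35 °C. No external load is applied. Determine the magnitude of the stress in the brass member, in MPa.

Equilibrium of a rigid end plate with no external load gives equal and opposite internal forces ±P in the two members. Since α_{aluminium} > α_{brass}, cooling drives the aluminium into tension and the brass into compression.
Compatibility of the two members (thermal + elastic change equal): (α₁ − α₂)ΔT = P·[1/(A₁E₁) + 1/(A₂E₂)].
|α₁ − α₂|·ΔT = 3.8×10⁻⁶ × 47 = 0.0001786.
1/(A₁E₁) + 1/(A₂E₂) = 1/(1450×68×10³) + 1/(2100×100×10³) = 1.49×10⁻⁸ N⁻¹.
So P = 0.0001786 / 1.49×10⁻⁸ = 11.98 kN.
σ_{brass} = P/A₂ = 11980/2100 = 5.706 MPa, compressive.

σ ≈ 5.71 MPa (compressive)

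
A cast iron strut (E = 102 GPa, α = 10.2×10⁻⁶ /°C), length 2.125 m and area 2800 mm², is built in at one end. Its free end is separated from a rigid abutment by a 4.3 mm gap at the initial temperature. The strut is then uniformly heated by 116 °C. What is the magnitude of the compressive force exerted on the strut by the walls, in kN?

P ≈ 0 kN

Free thermal elongation = αΔT L = 10.2×10⁻⁶ × 116 × 2125 = 2.514 mm.
This is smaller than the 4.3 mm clearance, so the strut expands freely without reaching the stop — the stress is zero.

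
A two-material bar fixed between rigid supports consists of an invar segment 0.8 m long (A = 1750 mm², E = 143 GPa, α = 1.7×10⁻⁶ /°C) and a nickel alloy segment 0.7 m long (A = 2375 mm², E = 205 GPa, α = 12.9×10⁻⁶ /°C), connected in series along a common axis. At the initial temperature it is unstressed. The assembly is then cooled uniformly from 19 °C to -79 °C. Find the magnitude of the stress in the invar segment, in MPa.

σ ≈ 126 MPa (tensile)

Free thermal contraction of the whole bar: Σ αᵢΔT Lᵢ = 1.7×10⁻⁶×98×800 + 12.9×10⁻⁶×98×700 = 1.018 mm.
The rigid supports impose zero overall length change; the single axial force P common to all segments must satisfy P Σ Lᵢ/(AᵢEᵢ) = δ_free.
Σ Lᵢ/(AᵢEᵢ) = 800/(1750×143×10³) + 700/(2375×205×10³) = 4.635×10⁻⁶ mm/N.
P = 1.018 / 4.635×10⁻⁶ = 219700 N = 219.7 kN, tensile.
σ_{invar} = P / A = 219700 / 1750 = 125.5 MPa.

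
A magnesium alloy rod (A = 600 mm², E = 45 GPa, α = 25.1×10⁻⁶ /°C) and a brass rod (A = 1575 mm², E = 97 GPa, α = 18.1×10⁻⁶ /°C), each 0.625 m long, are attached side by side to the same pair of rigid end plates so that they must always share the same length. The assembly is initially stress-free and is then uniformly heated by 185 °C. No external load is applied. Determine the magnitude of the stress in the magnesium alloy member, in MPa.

The magnesium alloy has the larger α, so on heating it would change length more than the brass if both were free. The rigid plates force a common final length, so the magnesium alloy is put into compression and the brass into tension, with equal and opposite forces P (no external load).
Setting the final lengths equal and cancelling L: (α₁ − α₂)ΔT = P/(A₁E₁) + P/(A₂E₂).
|α₁ − α₂|·ΔT = 7×10⁻⁶ × 185 = 0.001295.
1/(A₁E₁) + 1/(A₂E₂) = 1/(600×45×10³) + 1/(1575×97×10³) = 4.358×10⁻⁸ N⁻¹.
So P = 0.001295 / 4.358×10⁻⁸ = 29.71 kN.
σ_{magnesium alloy} = P/A₁ = 29710/600 = 49.52 MPa, compressive.

σ ≈ 49.5 MPa (compressive)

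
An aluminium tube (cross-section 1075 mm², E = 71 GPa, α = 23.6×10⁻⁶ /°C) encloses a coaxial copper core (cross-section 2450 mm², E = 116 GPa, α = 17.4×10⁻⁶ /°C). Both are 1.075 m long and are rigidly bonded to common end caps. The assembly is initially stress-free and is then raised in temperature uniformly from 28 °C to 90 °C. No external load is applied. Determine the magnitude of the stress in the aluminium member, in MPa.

σ ≈ 21.5 MPa (compressive)

Equilibrium of a rigid end plate with no external load gives equal and opposite internal forces ±P in the two members. Since α_{aluminium} > α_{copper}, heating drives the aluminium into compression and the copper into tension.
Equating the net (thermal + elastic) strains gives |α₁ − α₂|·ΔT = P·[1/(A₁E₁) + 1/(A₂E₂)].
|α₁ − α₂|·ΔT = 6.2×10⁻⁶ × 62 = 0.0003844.
1/(A₁E₁) + 1/(A₂E₂) = 1/(1075×71×10³) + 1/(2450×116×10³) = 1.662×10⁻⁸ N⁻¹.
So P = 0.0003844 / 1.662×10⁻⁸ = 23.13 kN.
σ_{aluminium} = P/A₁ = 23130/1075 = 21.51 MPa, compressive.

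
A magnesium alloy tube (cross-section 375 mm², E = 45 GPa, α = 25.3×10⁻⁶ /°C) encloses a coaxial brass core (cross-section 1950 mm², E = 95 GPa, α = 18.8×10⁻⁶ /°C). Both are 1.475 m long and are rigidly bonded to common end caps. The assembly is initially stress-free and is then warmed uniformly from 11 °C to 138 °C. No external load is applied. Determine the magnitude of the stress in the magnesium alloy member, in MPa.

Equilibrium of a rigid end plate with no external load gives equal and opposite internal forces ±P in the two members. Since α_{magnesium alloy} > α_{brass}, heating drives the magnesium alloy into compression and the brass into tension.
Compatibility of the two members (thermal + elastic change equal): (α₁ − α₂)ΔT = P·[1/(A₁E₁) + 1/(A₂E₂)].
|α₁ − α₂|·ΔT = 6.5×10⁻⁶ × 127 = 0.0008255.
1/(A₁E₁) + 1/(A₂E₂) = 1/(375×45×10³) + 1/(1950×95×10³) = 6.466×10⁻⁸ N⁻¹.
P = 0.0008255 / 6.466×10⁻⁸ = 12770 N = 12.77 kN.
σ_{magnesium alloy} = P/A₁ = 12770/375 = 34.05 MPa, compressive.

σ ≈ 34 MPa (compressive)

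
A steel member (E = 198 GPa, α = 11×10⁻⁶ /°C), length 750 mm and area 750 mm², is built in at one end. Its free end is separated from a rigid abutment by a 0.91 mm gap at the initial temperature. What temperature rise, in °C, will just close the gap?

ΔT ≈ 110 °C

The gap closes when αΔT L = 0.91 mm, since the member is still unstressed at that instant.
So ΔT = g/(αL) = 0.91/(11×10⁻⁶ × 750) = 110.3 °C.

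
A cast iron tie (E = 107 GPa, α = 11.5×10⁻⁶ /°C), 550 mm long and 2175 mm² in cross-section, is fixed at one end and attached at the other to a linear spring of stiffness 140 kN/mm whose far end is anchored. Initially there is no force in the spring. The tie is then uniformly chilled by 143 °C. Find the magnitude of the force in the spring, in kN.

If the spring were absent the tie would shorten by αΔT L = 11.5×10⁻⁶ × 143 × 550 = 0.9045 mm.
Let P be the tensile force in the spring. The tie extends elastically by PL/(AE) and the spring stretches by P/k; together these equal δ_free.
So P = δ_free / [L/(AE) + 1/k] = 0.9045 / [ 550/(2175×107×10³) + 1/(140×10³) ].
P = 0.9045 / 9.506×10⁻⁶ = 95150 N.

P ≈ 95.1 kN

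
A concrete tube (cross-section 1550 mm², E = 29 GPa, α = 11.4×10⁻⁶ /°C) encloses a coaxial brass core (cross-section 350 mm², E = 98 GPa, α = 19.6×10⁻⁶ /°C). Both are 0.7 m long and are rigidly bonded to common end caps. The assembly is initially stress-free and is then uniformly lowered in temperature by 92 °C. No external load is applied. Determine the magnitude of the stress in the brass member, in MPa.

σ ≈ 41.9 MPa (tensile)

Equilibrium of a rigid end plate with no external load gives equal and opposite internal forces ±P in the two members. Since α_{brass} > α_{concrete}, cooling drives the brass into tension and the concrete into compression.
Compatibility of the two members (thermal + elastic change equal): (α₁ − α₂)ΔT = P·[1/(A₁E₁) + 1/(A₂E₂)].
|α₁ − α₂|·ΔT = 8.2×10⁻⁶ × 92 = 0.0007544.
1/(A₁E₁) + 1/(A₂E₂) = 1/(1550×29×10³) + 1/(350×98×10³) = 5.14×10⁻⁸ N⁻¹.
P = 0.0007544 / 5.14×10⁻⁸ = 14680 N = 14.68 kN.
σ_{brass} = P/A₂ = 14680/350 = 41.93 MPa, tensile.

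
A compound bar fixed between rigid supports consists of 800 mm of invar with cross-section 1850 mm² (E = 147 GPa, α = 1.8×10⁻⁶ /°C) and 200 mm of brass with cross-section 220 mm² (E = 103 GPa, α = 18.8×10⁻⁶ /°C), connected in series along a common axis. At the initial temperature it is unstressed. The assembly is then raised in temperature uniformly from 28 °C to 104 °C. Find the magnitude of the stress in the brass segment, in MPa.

If the supports were absent, the total length change would be Σ αᵢΔT Lᵢ = 1.8×10⁻⁶×76×800 + 18.8×10⁻⁶×76×200 = 0.3952 mm.
The walls prevent any net length change, so an axial force P (same in every segment) develops. Compatibility: P · Σ Lᵢ/(AᵢEᵢ) = δ_free.
The series flexibility is Σ Lᵢ/(AᵢEᵢ) = 800/(1850×147×10³) + 200/(220×103×10³) = 1.177×10⁻⁵ mm/N.
P = 0.3952 / 1.177×10⁻⁵ = 33580 N = 33.58 kN, compressive.
σ_{brass} = P / A = 33580 / 220 = 152.7 MPa.

σ ≈ 153 MPa (compressive)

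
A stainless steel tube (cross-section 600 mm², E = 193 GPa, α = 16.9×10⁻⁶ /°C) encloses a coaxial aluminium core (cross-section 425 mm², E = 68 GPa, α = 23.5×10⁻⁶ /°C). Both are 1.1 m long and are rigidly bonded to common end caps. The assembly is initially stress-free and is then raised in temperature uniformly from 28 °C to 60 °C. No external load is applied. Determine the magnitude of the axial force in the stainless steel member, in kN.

Equilibrium of a rigid end plate with no external load gives equal and opposite internal forces ±P in the two members. Since α_{aluminium} > α_{stainless steel}, heating drives the aluminium into compression and the stainless steel into tension.
Setting the final lengths equal and cancelling L: (α₁ − α₂)ΔT = P/(A₁E₁) + P/(A₂E₂).
|α₁ − α₂|·ΔT = 6.6×10⁻⁶ × 32 = 0.0002112.
1/(A₁E₁) + 1/(A₂E₂) = 1/(600×193×10³) + 1/(425×68×10³) = 4.324×10⁻⁸ N⁻¹.
So P = 0.0002112 / 4.324×10⁻⁸ = 4.885 kN.

P ≈ 4.88 kN (tensile in the stainless steel)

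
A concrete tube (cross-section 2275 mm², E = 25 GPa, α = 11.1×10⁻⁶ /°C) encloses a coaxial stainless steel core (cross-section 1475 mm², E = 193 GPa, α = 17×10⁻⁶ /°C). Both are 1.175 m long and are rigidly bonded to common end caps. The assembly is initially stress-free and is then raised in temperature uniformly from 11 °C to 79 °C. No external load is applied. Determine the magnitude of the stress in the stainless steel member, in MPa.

Both members must finish at the same length. With the larger α, the stainless steel tends to over-expand; the plates restrain it, putting the stainless steel in compression and the concrete in tension. With no external load the two internal forces are equal and opposite, magnitude P.
Setting the final lengths equal and cancelling L: (α₁ − α₂)ΔT = P/(A₁E₁) + P/(A₂E₂).
|α₁ − α₂|·ΔT = 5.9×10⁻⁶ × 68 = 0.0004012.
1/(A₁E₁) + 1/(A₂E₂) = 1/(2275×25×10³) + 1/(1475×193×10³) = 2.11×10⁻⁸ N⁻¹.
So P = 0.0004012 / 2.11×10⁻⁸ = 19.02 kN.
σ_{stainless steel} = P/A₂ = 19020/1475 = 12.89 MPa, compressive.

σ ≈ 12.9 MPa (compressive)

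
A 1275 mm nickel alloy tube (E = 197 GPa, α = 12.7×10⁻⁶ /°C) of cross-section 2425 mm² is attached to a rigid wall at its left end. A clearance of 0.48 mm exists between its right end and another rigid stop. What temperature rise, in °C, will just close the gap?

The gap closes when αΔT L = 0.48 mm, since the tube is still unstressed at that instant.
So ΔT = g/(αL) = 0.48/(12.7×10⁻⁶ × 1275) = 29.64 °C.

ΔT ≈ 29.6 °C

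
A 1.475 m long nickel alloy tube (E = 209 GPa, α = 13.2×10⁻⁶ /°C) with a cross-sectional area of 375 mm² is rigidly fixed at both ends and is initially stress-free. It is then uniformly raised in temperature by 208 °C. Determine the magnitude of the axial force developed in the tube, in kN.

Full restraint means ε = 0, so the stress is σ = EαΔT = 209×10³ × 13.2×10⁻⁶ × 208 = 573.8 MPa.
Axial force P = σA = 573.8 × 375 = 215200 N = 215.2 kN, compressive.

P ≈ 215 kN (compressive)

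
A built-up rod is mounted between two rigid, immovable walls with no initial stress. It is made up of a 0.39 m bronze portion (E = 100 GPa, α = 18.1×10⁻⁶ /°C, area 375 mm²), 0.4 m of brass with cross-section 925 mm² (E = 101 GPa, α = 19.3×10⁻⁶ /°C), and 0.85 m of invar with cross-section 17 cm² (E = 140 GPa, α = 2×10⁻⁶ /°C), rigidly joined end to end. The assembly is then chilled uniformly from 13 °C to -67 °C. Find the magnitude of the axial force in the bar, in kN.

P ≈ 72.2 kN (tensile)

With the walls removed the bar would change length by δ_free = Σ αᵢΔT Lᵢ = 18.1×10⁻⁶×80×390 + 19.3×10⁻⁶×80×400 + 2×10⁻⁶×80×850 = 1.318 mm.
Since the ends are fixed, an axial force P builds up, equal in every segment, with P · Σ Lᵢ/(AᵢEᵢ) = δ_free.
The series flexibility is Σ Lᵢ/(AᵢEᵢ) = 390/(375×100×10³) + 400/(925×101×10³) + 850/(1700×140×10³) = 1.825×10⁻⁵ mm/N.
P = 1.318 / 1.825×10⁻⁵ = 72230 N = 72.23 kN, tensile.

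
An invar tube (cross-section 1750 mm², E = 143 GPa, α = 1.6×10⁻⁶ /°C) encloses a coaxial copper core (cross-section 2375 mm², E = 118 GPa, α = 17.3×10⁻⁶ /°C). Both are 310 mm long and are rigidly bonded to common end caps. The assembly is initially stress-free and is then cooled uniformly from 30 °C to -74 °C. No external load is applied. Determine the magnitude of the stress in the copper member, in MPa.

Equilibrium of a rigid end plate with no external load gives equal and opposite internal forces ±P in the two members. Since α_{copper} > α_{invar}, cooling drives the copper into tension and the invar into compression.
Compatibility of the two members (thermal + elastic change equal): (α₁ − α₂)ΔT = P·[1/(A₁E₁) + 1/(A₂E₂)].
|α₁ − α₂|·ΔT = 15.7×10⁻⁶ × 104 = 0.001633.
1/(A₁E₁) + 1/(A₂E₂) = 1/(1750×143×10³) + 1/(2375×118×10³) = 7.564×10⁻⁹ N⁻¹.
So P = 0.001633 / 7.564×10⁻⁹ = 215.9 kN.
σ_{copper} = P/A₂ = 215900/2375 = 90.89 MPa, tensile.

σ ≈ 90.9 MPa (tensile)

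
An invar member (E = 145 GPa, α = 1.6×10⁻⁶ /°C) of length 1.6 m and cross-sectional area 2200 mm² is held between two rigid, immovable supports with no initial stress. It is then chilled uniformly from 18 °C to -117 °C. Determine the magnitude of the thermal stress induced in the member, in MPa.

The supports are rigid, so the total axial strain is zero. The restrained thermal strain is ε = αΔT = 1.6×10⁻⁶ × 135 = 216×10⁻⁶.
Hence σ = E·αΔT = 145×10³ × 216×10⁻⁶ = 31.32 MPa, tensile.

σ ≈ 31.3 MPa (tensile)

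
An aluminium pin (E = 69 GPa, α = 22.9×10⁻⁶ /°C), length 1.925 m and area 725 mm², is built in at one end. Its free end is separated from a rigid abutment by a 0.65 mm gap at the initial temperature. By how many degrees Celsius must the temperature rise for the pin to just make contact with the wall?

ΔT ≈ 14.7 °C

Contact occurs when the free expansion equals the gap: αΔT L = 0.65 mm.
ΔT = 0.65 / (22.9×10⁻⁶ × 1925) = 14.75 °C.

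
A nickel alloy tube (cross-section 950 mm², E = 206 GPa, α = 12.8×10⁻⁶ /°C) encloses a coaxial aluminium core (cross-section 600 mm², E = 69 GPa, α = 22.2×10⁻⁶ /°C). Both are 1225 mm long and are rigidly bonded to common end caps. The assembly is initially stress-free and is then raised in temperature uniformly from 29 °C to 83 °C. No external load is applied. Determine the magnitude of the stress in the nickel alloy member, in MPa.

σ ≈ 18.3 MPa (tensile)

Equilibrium of a rigid end plate with no external load gives equal and opposite internal forces ±P in the two members. Since α_{aluminium} > α_{nickel alloy}, heating drives the aluminium into compression and the nickel alloy into tension.
Equating the net (thermal + elastic) strains gives |α₁ − α₂|·ΔT = P·[1/(A₁E₁) + 1/(A₂E₂)].
|α₁ − α₂|·ΔT = 9.4×10⁻⁶ × 54 = 0.0005076.
1/(A₁E₁) + 1/(A₂E₂) = 1/(950×206×10³) + 1/(600×69×10³) = 2.926×10⁻⁸ N⁻¹.
So P = 0.0005076 / 2.926×10⁻⁸ = 17.35 kN.
σ_{nickel alloy} = P/A₁ = 17350/950 = 18.26 MPa, tensile.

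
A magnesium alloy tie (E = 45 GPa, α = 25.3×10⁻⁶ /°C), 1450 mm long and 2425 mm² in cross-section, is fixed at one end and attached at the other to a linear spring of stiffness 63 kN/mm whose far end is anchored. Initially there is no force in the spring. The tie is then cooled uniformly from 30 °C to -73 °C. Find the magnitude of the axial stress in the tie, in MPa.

σ ≈ 53.4 MPa (tensile)

The unrestrained thermal change is αΔT L = 25.3×10⁻⁶ × 103 × 1450 = 3.779 mm.
Let P be the tensile force in the spring. The tie extends elastically by PL/(AE) and the spring stretches by P/k; together these equal δ_free.
P [ L/(AE) + 1/k ] = δ_free → P [ 1450/(2425×45×10³) + 1/(63×10³) ] = 3.779.
P = 3.779 / 2.916×10⁻⁵ = 129600 N.
σ = P/A = 129600/2425 = 53.43 MPa.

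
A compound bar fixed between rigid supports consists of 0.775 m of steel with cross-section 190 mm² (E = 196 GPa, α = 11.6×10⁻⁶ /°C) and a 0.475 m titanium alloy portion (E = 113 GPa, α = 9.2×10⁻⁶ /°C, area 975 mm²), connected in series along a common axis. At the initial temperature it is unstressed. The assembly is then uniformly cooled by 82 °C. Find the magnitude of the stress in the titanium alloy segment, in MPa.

If the supports were absent, the total length change would be Σ αᵢΔT Lᵢ = 11.6×10⁻⁶×82×775 + 9.2×10⁻⁶×82×475 = 1.096 mm.
Since the ends are fixed, an axial force P builds up, equal in every segment, with P · Σ Lᵢ/(AᵢEᵢ) = δ_free.
The series flexibility is Σ Lᵢ/(AᵢEᵢ) = 775/(190×196×10³) + 475/(975×113×10³) = 2.512×10⁻⁵ mm/N.
So P = 1.096 / 2.512×10⁻⁵ = 43.61 kN, tensile.
σ_{titanium alloy} = P / A = 43610 / 975 = 44.73 MPa.

σ ≈ 44.7 MPa (tensile)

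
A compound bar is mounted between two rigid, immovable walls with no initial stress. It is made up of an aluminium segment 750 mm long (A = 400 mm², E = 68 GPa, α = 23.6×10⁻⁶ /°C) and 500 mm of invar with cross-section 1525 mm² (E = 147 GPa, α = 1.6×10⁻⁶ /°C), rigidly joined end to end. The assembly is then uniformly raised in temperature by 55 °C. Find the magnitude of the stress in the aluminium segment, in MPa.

If the supports were absent, the total length change would be Σ αᵢΔT Lᵢ = 23.6×10⁻⁶×55×750 + 1.6×10⁻⁶×55×500 = 1.018 mm.
The rigid supports impose zero overall length change; the single axial force P common to all segments must satisfy P Σ Lᵢ/(AᵢEᵢ) = δ_free.
Σ Lᵢ/(AᵢEᵢ) = 750/(400×68×10³) + 500/(1525×147×10³) = 2.98×10⁻⁵ mm/N.
Hence P = δ_free / Σ(L/AE) = 1.018/2.98×10⁻⁵ = 34.14 kN (compressive).
σ_{aluminium} = P / A = 34140 / 400 = 85.35 MPa.

σ ≈ 85.3 MPa (compressive)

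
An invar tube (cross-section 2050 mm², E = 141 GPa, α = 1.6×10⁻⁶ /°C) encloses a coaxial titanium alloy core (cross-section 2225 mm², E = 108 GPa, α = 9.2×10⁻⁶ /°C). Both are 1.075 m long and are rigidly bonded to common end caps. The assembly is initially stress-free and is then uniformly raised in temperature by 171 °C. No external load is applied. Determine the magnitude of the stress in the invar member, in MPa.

Both members must finish at the same length. With the larger α, the titanium alloy tends to over-expand; the plates restrain it, putting the titanium alloy in compression and the invar in tension. With no external load the two internal forces are equal and opposite, magnitude P.
Setting the final lengths equal and cancelling L: (α₁ − α₂)ΔT = P/(A₁E₁) + P/(A₂E₂).
|α₁ − α₂|·ΔT = 7.6×10⁻⁶ × 171 = 0.0013.
1/(A₁E₁) + 1/(A₂E₂) = 1/(2050×141×10³) + 1/(2225×108×10³) = 7.621×10⁻⁹ N⁻¹.
So P = 0.0013 / 7.621×10⁻⁹ = 170.5 kN.
σ_{invar} = P/A₁ = 170500/2050 = 83.18 MPa, tensile.

σ ≈ 83.2 MPa (tensile)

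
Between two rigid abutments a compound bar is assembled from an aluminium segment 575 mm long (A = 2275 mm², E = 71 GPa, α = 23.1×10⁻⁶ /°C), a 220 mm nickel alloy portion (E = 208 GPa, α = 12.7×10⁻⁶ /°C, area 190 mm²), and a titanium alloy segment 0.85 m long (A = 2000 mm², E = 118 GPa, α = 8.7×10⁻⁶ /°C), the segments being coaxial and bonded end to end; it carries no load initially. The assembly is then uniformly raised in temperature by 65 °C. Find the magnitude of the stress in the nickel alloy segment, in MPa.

σ ≈ 631 MPa (compressive)

With the walls removed the bar would change length by δ_free = Σ αᵢΔT Lᵢ = 23.1×10⁻⁶×65×575 + 12.7×10⁻⁶×65×220 + 8.7×10⁻⁶×65×850 = 1.526 mm.
The walls prevent any net length change, so an axial force P (same in every segment) develops. Compatibility: P · Σ Lᵢ/(AᵢEᵢ) = δ_free.
The series flexibility is Σ Lᵢ/(AᵢEᵢ) = 575/(2275×71×10³) + 220/(190×208×10³) + 850/(2000×118×10³) = 1.273×10⁻⁵ mm/N.
So P = 1.526 / 1.273×10⁻⁵ = 119.9 kN, compressive.
σ_{nickel alloy} = P / A = 119900 / 190 = 630.9 MPa.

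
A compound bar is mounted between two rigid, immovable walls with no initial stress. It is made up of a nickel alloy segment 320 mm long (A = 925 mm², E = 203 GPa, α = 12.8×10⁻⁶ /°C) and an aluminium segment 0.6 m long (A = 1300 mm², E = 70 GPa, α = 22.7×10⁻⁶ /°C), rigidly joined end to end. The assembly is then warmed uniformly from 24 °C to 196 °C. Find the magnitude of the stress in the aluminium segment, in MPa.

σ ≈ 282 MPa (compressive)

Free thermal expansion of the whole bar: Σ αᵢΔT Lᵢ = 12.8×10⁻⁶×172×320 + 22.7×10⁻⁶×172×600 = 3.047 mm.
The rigid supports impose zero overall length change; the single axial force P common to all segments must satisfy P Σ Lᵢ/(AᵢEᵢ) = δ_free.
Σ Lᵢ/(AᵢEᵢ) = 320/(925×203×10³) + 600/(1300×70×10³) = 8.298×10⁻⁶ mm/N.
P = 3.047 / 8.298×10⁻⁶ = 367200 N = 367.2 kN, compressive.
σ_{aluminium} = P / A = 367200 / 1300 = 282.5 MPa.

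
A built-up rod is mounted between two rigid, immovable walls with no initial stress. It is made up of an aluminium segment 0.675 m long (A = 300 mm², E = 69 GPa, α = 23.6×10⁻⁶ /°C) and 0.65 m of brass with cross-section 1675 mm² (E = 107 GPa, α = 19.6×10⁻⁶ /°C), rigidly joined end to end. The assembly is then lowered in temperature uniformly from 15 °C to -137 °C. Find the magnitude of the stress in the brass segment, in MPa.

σ ≈ 71.8 MPa (tensile)

Free thermal contraction of the whole bar: Σ αᵢΔT Lᵢ = 23.6×10⁻⁶×152×675 + 19.6×10⁻⁶×152×650 = 4.358 mm.
Since the ends are fixed, an axial force P builds up, equal in every segment, with P · Σ Lᵢ/(AᵢEᵢ) = δ_free.
Σ Lᵢ/(AᵢEᵢ) = 675/(300×69×10³) + 650/(1675×107×10³) = 3.624×10⁻⁵ mm/N.
So P = 4.358 / 3.624×10⁻⁵ = 120.3 kN, tensile.
σ_{brass} = P / A = 120300 / 1675 = 71.8 MPa.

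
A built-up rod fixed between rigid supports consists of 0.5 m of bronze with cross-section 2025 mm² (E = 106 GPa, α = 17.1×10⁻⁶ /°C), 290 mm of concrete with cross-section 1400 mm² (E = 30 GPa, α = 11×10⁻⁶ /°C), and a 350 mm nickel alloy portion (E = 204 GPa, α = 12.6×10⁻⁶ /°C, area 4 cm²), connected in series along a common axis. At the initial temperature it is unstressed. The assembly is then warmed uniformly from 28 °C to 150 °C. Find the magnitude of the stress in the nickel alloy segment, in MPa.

σ ≈ 364 MPa (compressive)

If the supports were absent, the total length change would be Σ αᵢΔT Lᵢ = 17.1×10⁻⁶×122×500 + 11×10⁻⁶×122×290 + 12.6×10⁻⁶×122×350 = 1.97 mm.
The walls prevent any net length change, so an axial force P (same in every segment) develops. Compatibility: P · Σ Lᵢ/(AᵢEᵢ) = δ_free.
Σ Lᵢ/(AᵢEᵢ) = 500/(2025×106×10³) + 290/(1400×30×10³) + 350/(400×204×10³) = 1.352×10⁻⁵ mm/N.
So P = 1.97 / 1.352×10⁻⁵ = 145.7 kN, compressive.
σ_{nickel alloy} = P / A = 145700 / 400 = 364.2 MPa.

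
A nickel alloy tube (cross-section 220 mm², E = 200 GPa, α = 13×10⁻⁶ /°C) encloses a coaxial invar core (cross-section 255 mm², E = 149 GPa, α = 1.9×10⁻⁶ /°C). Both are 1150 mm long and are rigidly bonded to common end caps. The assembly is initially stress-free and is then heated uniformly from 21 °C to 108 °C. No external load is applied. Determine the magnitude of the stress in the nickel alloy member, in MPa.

The nickel alloy has the larger α, so on heating it would change length more than the invar if both were free. The rigid plates force a common final length, so the nickel alloy is put into compression and the invar into tension, with equal and opposite forces P (no external load).
Equating the net (thermal + elastic) strains gives |α₁ − α₂|·ΔT = P·[1/(A₁E₁) + 1/(A₂E₂)].
|α₁ − α₂|·ΔT = 11.1×10⁻⁶ × 87 = 0.0009657.
1/(A₁E₁) + 1/(A₂E₂) = 1/(220×200×10³) + 1/(255×149×10³) = 4.905×10⁻⁸ N⁻¹.
P = 0.0009657 / 4.905×10⁻⁸ = 19690 N = 19.69 kN.
σ_{nickel alloy} = P/A₁ = 19690/220 = 89.5 MPa, compressive.

σ ≈ 89.5 MPa (compressive)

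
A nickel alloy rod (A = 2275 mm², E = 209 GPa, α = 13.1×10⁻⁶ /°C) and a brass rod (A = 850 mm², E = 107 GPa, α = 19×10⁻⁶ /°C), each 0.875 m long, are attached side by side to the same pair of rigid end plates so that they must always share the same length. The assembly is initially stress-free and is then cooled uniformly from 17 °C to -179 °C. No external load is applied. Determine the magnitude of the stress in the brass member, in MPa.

Equilibrium of a rigid end plate with no external load gives equal and opposite internal forces ±P in the two members. Since α_{brass} > α_{nickel alloy}, cooling drives the brass into tension and the nickel alloy into compression.
Compatibility of the two members (thermal + elastic change equal): (α₁ − α₂)ΔT = P·[1/(A₁E₁) + 1/(A₂E₂)].
|α₁ − α₂|·ΔT = 5.9×10⁻⁶ × 196 = 0.001156.
1/(A₁E₁) + 1/(A₂E₂) = 1/(2275×209×10³) + 1/(850×107×10³) = 1.31×10⁻⁸ N⁻¹.
P = 0.001156 / 1.31×10⁻⁸ = 88290 N = 88.29 kN.
σ_{brass} = P/A₂ = 88290/850 = 103.9 MPa, tensile.

σ ≈ 104 MPa (tensile)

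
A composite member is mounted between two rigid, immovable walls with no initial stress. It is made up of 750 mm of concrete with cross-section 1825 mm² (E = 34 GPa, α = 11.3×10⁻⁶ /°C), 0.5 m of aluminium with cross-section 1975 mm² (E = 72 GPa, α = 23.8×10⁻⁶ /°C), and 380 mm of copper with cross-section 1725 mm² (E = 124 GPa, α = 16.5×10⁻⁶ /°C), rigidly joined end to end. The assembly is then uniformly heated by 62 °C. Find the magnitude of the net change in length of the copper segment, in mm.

Free thermal expansion of the whole bar: Σ αᵢΔT Lᵢ = 11.3×10⁻⁶×62×750 + 23.8×10⁻⁶×62×500 + 16.5×10⁻⁶×62×380 = 1.652 mm.
The rigid supports impose zero overall length change; the single axial force P common to all segments must satisfy P Σ Lᵢ/(AᵢEᵢ) = δ_free.
Σ Lᵢ/(AᵢEᵢ) = 750/(1825×34×10³) + 500/(1975×72×10³) + 380/(1725×124×10³) = 1.738×10⁻⁵ mm/N.
P = 1.652 / 1.738×10⁻⁵ = 95050 N = 95.05 kN, compressive.
For the copper segment, free thermal change = 16.5×10⁻⁶×62×380 = 0.3887 mm and elastic change from P = 95050×380/(1725×124×10³) = 0.1689 mm; these oppose, so the net change is 0.22 mm (segment lengthens).

|ΔL| ≈ 0.22 mm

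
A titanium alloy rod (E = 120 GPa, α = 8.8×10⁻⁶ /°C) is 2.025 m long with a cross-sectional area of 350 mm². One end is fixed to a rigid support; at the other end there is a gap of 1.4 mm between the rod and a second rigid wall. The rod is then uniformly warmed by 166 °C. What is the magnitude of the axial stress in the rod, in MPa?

Unrestrained expansion: δ_free = αΔT L = 8.8×10⁻⁶ × 166 × 2025 = 2.958 mm.
After closing the 1.4 mm clearance, 2.958 − 1.4 = 1.558 mm of expansion remains to be suppressed by the wall.
So σ = E(δ_free − g)/L = 120×10³ × 1.558/2025 = 92.33 MPa.

σ ≈ 92.3 MPa (compressive)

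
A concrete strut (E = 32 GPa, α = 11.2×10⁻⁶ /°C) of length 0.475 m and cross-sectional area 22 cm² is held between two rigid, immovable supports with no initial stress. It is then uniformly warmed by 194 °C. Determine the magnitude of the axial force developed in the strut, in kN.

The ends cannot move, so σ = EαΔT = 32×10³ × 11.2×10⁻⁶ × 194 = 69.53 MPa.
Axial force P = σA = 69.53 × 2200 = 153000 N = 153 kN, compressive.

P ≈ 153 kN (compressive)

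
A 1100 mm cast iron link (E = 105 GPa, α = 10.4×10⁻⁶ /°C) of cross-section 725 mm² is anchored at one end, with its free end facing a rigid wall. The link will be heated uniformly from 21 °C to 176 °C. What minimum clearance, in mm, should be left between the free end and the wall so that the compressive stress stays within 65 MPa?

g ≈ 1.09 mm

Free expansion if unrestrained: δ_free = αΔT L = 10.4×10⁻⁶ × 155 × 1100 = 1.773 mm.
At the allowable stress the elastic shortening the wall may impose is σL/E = 65 × 1100 / (105×10³) = 0.681 mm.
The gap must absorb the remainder: g_min = 1.773 − 0.681 = 1.092 mm.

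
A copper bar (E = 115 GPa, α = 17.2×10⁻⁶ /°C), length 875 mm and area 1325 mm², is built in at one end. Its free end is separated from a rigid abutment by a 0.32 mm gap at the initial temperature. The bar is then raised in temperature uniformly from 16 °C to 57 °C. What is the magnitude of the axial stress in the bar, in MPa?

σ ≈ 39 MPa (compressive)

Free thermal elongation = αΔT L = 17.2×10⁻⁶ × 41 × 875 = 0.617 mm.
The gap closes (δ_free > 0.32 mm) and the wall then resists a further 0.617 − 0.32 = 0.297 mm of expansion.
Compatibility: PL/(AE) = 0.297 mm, so σ = P/A = E × (0.297/875) = 39.04 MPa.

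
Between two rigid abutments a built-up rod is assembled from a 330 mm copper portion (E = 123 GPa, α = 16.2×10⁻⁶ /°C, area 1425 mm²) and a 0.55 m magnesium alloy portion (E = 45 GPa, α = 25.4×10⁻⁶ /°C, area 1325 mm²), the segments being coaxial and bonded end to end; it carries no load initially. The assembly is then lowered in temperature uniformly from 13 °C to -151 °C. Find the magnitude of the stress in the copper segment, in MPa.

σ ≈ 200 MPa (tensile)

With the walls removed the bar would change length by δ_free = Σ αᵢΔT Lᵢ = 16.2×10⁻⁶×164×330 + 25.4×10⁻⁶×164×550 = 3.168 mm.
The rigid supports impose zero overall length change; the single axial force P common to all segments must satisfy P Σ Lᵢ/(AᵢEᵢ) = δ_free.
The series flexibility is Σ Lᵢ/(AᵢEᵢ) = 330/(1425×123×10³) + 550/(1325×45×10³) = 1.111×10⁻⁵ mm/N.
So P = 3.168 / 1.111×10⁻⁵ = 285.2 kN, tensile.
σ_{copper} = P / A = 285200 / 1425 = 200.1 MPa.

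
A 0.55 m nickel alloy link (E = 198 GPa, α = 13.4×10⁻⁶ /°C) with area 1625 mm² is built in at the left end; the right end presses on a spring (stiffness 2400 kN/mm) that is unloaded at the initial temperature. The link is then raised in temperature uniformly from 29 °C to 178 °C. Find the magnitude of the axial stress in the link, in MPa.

The unrestrained thermal change is αΔT L = 13.4×10⁻⁶ × 149 × 550 = 1.098 mm.
With a force P in the spring, the elastic change of the link is PL/(AE) and that of the spring is P/k; compatibility requires their sum to equal δ_free.
P [ L/(AE) + 1/k ] = δ_free → P [ 550/(1625×198×10³) + 1/(2400×10³) ] = 1.098.
P = 1.098 / 2.126×10⁻⁶ = 516500 N.
σ = P/A = 516500/1625 = 317.9 MPa.

σ ≈ 318 MPa (compressive)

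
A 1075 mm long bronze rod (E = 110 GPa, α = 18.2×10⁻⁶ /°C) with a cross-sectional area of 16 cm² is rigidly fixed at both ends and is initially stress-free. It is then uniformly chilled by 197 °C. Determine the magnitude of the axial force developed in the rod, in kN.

P ≈ 631 kN (tensile)

With zero net strain, σ = E·αΔT = 110 GPa × 18.2×10⁻⁶ × 197 = 394.4 MPa.
Then P = σA = 394.4 × 1600 mm² = 631 kN, tensile.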